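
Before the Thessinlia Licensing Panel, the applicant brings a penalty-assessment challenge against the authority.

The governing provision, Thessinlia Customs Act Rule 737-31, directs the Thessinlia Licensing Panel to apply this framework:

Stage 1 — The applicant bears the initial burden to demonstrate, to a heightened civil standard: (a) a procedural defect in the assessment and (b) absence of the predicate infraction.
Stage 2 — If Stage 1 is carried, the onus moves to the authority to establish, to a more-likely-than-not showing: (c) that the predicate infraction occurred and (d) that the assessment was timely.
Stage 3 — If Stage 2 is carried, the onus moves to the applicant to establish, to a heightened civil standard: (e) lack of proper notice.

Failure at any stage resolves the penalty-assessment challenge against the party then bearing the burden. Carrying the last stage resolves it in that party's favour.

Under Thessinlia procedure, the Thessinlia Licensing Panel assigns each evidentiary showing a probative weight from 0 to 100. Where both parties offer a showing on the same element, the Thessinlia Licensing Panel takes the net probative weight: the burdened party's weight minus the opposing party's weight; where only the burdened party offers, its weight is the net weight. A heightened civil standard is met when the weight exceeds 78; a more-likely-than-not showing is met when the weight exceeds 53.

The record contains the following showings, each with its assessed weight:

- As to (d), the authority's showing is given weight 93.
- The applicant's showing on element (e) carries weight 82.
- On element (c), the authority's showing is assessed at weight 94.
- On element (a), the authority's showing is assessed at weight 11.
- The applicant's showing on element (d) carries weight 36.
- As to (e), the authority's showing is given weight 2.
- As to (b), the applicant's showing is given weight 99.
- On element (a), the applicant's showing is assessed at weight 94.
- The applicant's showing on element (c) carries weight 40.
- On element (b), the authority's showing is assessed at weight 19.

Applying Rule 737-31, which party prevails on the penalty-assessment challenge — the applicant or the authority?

Stage 1 (applicant, a heightened civil standard, weight exceeds 78): (a) net 94−11=83 > 78 — meets; (b) net 99−19=80 > 78 — meets.
  All elements met. The burden passes to the authority.
Stage 2 (authority, a more-likely-than-not showing, weight exceeds 53): (c) net 94−40=54 > 53 — meets; (d) net 93−36=57 > 53 — meets.
  Stage 2 carried; the burden shifts to the applicant.
Stage 3 (applicant, a heightened civil standard, weight exceeds 78): (e) net 82−2=80 > 78 — meets.
  All elements met at the final stage.
Every stage carried; the applicant prevails.

applicant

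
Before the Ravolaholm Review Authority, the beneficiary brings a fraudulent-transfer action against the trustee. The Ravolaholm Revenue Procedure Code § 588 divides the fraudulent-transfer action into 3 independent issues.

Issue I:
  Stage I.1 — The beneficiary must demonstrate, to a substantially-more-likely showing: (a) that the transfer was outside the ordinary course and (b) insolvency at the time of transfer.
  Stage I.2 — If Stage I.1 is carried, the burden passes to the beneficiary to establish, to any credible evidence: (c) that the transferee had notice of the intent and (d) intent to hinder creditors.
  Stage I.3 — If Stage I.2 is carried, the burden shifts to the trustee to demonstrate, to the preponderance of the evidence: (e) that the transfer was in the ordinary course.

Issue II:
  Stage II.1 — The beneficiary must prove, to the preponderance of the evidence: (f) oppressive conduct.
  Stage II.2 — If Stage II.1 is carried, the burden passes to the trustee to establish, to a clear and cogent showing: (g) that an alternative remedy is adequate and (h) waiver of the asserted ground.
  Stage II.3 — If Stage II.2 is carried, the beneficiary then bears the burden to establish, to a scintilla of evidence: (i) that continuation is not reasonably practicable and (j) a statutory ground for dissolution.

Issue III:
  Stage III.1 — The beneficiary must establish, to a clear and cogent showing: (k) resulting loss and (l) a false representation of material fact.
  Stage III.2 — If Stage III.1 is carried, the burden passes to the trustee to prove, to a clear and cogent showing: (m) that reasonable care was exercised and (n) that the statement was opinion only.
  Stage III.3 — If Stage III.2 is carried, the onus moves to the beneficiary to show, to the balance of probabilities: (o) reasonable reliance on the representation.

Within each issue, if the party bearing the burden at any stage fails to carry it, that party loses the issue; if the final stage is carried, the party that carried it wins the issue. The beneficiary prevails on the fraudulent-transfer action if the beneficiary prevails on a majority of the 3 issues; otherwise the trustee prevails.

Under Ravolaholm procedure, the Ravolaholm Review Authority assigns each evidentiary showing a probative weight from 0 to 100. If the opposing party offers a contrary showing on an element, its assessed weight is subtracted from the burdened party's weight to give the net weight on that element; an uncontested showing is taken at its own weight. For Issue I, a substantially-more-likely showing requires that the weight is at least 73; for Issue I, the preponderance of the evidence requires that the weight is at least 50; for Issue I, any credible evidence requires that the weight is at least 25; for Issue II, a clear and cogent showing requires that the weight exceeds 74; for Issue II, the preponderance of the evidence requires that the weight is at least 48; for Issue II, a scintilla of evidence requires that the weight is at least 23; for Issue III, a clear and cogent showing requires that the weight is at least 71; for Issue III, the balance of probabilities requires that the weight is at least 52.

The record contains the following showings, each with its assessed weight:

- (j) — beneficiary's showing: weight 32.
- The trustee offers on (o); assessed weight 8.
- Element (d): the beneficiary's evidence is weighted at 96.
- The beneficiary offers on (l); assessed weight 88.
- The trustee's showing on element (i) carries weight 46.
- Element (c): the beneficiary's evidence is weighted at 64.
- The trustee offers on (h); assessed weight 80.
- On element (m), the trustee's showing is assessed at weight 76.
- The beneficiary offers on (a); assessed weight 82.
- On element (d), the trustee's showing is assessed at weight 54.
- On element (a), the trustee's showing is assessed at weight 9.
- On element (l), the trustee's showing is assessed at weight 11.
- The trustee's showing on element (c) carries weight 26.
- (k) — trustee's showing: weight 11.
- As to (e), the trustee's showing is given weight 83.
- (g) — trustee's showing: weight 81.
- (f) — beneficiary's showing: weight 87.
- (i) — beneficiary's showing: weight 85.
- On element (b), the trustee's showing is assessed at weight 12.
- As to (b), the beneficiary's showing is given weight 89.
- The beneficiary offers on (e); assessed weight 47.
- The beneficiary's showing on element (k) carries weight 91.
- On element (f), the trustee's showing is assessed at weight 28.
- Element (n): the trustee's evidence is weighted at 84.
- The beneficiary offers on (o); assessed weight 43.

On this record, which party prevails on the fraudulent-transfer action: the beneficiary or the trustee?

beneficiary

— Issue I —
At Stage I.1 the beneficiary must meet a substantially-more-likely showing (weight is at least 73): on (a) the weight is 82 less the opposing 9 gives net 73, which does reach 73, so (a) meets the standard; on (b) the weight is 89 less the opposing 12 gives net 77, which does reach 73, so (b) meets the standard.
  Stage I.1 carried; the burden remains with the beneficiary.
At Stage I.2 the beneficiary must meet any credible evidence (weight is at least 25): on (c) the weight is 64 less the opposing 26 gives net 38, which does reach 25, so (c) meets the standard; on (d) the weight is 96 less the opposing 54 gives net 42, ≥ 25, so (d) meets the standard.
  Stage I.2 is satisfied; the onus moves to the trustee.
At Stage I.3 the trustee must meet the preponderance of the evidence (weight is at least 50): on (e) the weight is 83 less the opposing 47 gives net 36, < 50, so (e) does not meet the standard.
  Stage I.3 not carried; the trustee fails its burden.
The beneficiary prevails on this issue.
— Issue II —
Stage II.1 (beneficiary, the preponderance of the evidence, weight is at least 48): (f) net 87−28=59 ≥ 48 — meets.
  Stage II.1 is satisfied; the onus moves to the trustee.
Stage II.2 (trustee, a clear and cogent showing, weight exceeds 74): (g) 81 > 74 — meets; (h) 80 > 74 — meets.
  Stage II.2 is satisfied; the onus moves to the beneficiary.
Stage II.3 (beneficiary, a scintilla of evidence, weight is at least 23): (i) net 85−46=39 ≥ 23 — meets; (j) 32 ≥ 23 — meets.
  Stage II.3 carried; the final stage is satisfied.
All stages carried — the beneficiary prevails on this issue.
— Issue III —
Stage III.1 — burden on beneficiary; standard: a clear and cogent showing (weight is at least 71).
    (k): 91 − 11 = 80 ≥ 71 [met]
    (l): 88 − 11 = 77 ≥ 71 [met]
  The beneficiary carries Stage III.1; the trustee now bears the burden.
Stage III.2 — burden on trustee; standard: a clear and cogent showing (weight is at least 71).
    (m): 76 ≥ 71 [met]
    (n): 84 ≥ 71 [met]
  The trustee carries Stage III.2; the beneficiary now bears the burden.
Stage III.3 — burden on beneficiary; standard: the balance of probabilities (weight is at least 52).
    (o): 43 − 8 = 35 < 52 [not met]
  Not every element is met, so the beneficiary fails to carry Stage III.3.
The trustee prevails on this issue.
Per-issue: Issue I → beneficiary; Issue II → beneficiary; Issue III → trustee. The beneficiary must prevail on a majority of issues; overall, the beneficiary prevails.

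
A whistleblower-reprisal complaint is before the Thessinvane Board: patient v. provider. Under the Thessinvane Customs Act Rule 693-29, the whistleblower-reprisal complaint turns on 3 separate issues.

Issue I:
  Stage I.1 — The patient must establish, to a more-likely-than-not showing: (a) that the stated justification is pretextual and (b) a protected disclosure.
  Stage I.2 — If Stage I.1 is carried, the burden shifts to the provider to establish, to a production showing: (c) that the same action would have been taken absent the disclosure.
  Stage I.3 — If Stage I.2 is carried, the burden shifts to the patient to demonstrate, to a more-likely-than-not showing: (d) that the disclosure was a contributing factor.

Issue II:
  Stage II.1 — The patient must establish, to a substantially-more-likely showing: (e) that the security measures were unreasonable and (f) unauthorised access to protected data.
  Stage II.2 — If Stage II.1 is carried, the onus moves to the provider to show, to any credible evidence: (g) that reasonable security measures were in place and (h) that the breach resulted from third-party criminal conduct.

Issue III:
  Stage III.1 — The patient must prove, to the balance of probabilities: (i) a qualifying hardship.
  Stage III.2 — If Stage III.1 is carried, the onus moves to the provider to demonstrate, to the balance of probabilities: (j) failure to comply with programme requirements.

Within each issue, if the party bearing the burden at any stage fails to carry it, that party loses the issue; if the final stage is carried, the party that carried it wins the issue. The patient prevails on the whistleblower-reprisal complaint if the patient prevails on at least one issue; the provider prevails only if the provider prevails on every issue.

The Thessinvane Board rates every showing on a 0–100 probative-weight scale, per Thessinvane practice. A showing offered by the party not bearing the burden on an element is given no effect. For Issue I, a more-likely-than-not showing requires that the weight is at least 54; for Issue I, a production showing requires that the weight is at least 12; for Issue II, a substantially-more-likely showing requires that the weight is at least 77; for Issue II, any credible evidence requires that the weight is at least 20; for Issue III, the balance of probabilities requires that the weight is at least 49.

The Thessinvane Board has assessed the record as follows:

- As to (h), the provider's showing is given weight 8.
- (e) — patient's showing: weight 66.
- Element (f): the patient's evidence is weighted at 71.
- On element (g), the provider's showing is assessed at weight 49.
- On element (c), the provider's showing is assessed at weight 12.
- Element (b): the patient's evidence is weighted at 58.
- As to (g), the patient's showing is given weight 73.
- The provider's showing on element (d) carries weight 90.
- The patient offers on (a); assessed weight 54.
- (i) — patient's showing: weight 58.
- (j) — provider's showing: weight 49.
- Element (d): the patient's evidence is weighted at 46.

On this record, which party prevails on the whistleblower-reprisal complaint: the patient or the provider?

provider

— Issue I —
Stage I.1 (patient, a more-likely-than-not showing, weight is at least 54): (a) 54 ≥ 54 — meets; (b) 58 ≥ 54 — meets.
  The patient carries Stage I.1; the provider now bears the burden.
Stage I.2 (provider, a production showing, weight is at least 12): (c) 12 ≥ 12 — meets.
  All elements met. The burden passes to the patient.
Stage I.3 (patient, a more-likely-than-not showing, weight is at least 54): (d) 46 (provider's 90 disregarded) < 54 — fails.
  Not every element is met, so the patient fails to carry Stage I.3.
The provider prevails on this issue.
— Issue II —
Stage II.1 — burden on patient; standard: a substantially-more-likely showing (weight is at least 77).
    (e): 66 < 77 [not met]
    (f): 71 < 77 [not met]
  Not every element is met, so the patient fails to carry Stage II.1.
The provider prevails on this issue.
— Issue III —
At Stage III.1 the patient must meet the balance of probabilities (weight is at least 49): on (i) the weight is 58, ≥ 49, so (i) meets the standard.
  All elements met. The burden passes to the provider.
At Stage III.2 the provider must meet the balance of probabilities (weight is at least 49): on (j) the weight is 49, ≥ 49, so (j) meets the standard.
  All elements met at the final stage.
All stages carried — the provider prevails on this issue.
Per-issue: Issue I → provider; Issue II → provider; Issue III → provider. The patient must prevail on at least one issue; overall, the provider prevails.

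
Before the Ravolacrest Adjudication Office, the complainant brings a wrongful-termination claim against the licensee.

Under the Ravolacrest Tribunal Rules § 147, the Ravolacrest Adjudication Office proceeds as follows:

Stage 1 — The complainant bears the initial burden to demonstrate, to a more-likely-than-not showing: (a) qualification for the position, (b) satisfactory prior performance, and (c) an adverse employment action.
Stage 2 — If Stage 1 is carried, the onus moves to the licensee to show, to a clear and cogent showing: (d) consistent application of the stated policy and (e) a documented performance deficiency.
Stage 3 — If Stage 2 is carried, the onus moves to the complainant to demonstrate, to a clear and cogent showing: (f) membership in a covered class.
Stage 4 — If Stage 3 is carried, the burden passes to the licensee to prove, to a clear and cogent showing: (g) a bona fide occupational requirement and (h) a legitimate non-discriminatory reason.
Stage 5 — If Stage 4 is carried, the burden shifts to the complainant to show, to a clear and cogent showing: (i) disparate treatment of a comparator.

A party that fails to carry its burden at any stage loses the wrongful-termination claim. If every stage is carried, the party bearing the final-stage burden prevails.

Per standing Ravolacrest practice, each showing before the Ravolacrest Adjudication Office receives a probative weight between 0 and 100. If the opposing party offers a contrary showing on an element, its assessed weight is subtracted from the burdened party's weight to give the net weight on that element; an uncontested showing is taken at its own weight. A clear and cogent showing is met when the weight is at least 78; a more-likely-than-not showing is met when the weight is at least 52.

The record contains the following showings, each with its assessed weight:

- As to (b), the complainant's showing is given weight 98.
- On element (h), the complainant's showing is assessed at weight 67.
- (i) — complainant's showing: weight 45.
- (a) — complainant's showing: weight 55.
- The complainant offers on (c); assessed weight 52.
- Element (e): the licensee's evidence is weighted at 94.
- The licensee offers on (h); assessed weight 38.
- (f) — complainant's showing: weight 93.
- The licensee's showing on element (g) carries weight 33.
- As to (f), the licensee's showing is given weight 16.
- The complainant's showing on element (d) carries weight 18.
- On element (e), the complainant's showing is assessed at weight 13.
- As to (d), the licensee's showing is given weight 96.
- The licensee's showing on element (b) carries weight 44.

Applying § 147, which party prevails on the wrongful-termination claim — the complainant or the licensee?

licensee

At Stage 1 the complainant must meet a more-likely-than-not showing (weight is at least 52): on (a) the weight is 55, which does reach 52, so (a) meets the standard; on (b) the weight is 98 less the opposing 44 gives net 54, ≥ 52, so (b) meets the standard; on (c) the weight is 52, ≥ 52, so (c) meets the standard.
  The complainant carries Stage 1; the licensee now bears the burden.
At Stage 2 the licensee must meet a clear and cogent showing (weight is at least 78): on (d) the weight is 96 less the opposing 18 gives net 78, ≥ 78, so (d) meets the standard; on (e) the weight is 94 less the opposing 13 gives net 81, ≥ 78, so (e) meets the standard.
  The licensee carries Stage 2; the complainant now bears the burden.
At Stage 3 the complainant must meet a clear and cogent showing (weight is at least 78): on (f) the weight is 93 less the opposing 16 gives net 77, < 78, so (f) does not meet the standard.
  Stage 3 not carried; the complainant fails its burden.
The analysis ends at Stage 3; the licensee prevails.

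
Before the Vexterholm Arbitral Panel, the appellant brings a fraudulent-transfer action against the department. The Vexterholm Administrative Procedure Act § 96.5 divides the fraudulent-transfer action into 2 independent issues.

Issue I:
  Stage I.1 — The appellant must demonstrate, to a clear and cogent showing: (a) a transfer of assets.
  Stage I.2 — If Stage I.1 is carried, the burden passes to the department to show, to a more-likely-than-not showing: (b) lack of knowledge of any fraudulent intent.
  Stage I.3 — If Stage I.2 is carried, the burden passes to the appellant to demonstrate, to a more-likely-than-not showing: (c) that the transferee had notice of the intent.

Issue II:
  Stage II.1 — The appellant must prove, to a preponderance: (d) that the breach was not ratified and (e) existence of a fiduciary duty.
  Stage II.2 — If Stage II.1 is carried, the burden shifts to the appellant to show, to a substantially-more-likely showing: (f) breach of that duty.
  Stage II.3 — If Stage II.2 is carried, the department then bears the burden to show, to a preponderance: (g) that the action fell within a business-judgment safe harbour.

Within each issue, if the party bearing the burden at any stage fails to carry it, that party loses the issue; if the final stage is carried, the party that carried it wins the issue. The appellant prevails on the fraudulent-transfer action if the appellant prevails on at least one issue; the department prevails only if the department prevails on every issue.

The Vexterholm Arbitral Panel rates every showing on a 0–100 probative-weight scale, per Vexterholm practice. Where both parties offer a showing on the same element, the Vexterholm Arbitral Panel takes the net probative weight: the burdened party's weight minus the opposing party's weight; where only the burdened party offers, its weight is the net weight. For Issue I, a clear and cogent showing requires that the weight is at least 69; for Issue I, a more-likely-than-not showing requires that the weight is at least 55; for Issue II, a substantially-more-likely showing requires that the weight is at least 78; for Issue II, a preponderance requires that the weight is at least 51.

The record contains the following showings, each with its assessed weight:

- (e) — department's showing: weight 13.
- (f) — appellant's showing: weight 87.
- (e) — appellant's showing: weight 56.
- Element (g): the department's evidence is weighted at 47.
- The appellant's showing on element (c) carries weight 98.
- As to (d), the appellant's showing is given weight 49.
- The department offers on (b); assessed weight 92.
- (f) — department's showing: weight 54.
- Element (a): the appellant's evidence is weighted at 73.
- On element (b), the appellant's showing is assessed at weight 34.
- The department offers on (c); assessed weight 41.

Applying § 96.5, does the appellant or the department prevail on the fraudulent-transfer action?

appellant

— Issue I —
Stage I.1 (appellant, a clear and cogent showing, weight is at least 69): (a) 73 ≥ 69 — meets.
  Stage I.1 carried; the burden shifts to the department.
Stage I.2 (department, a more-likely-than-not showing, weight is at least 55): (b) net 92−34=58 ≥ 55 — meets.
  The department carries Stage I.2; the appellant now bears the burden.
Stage I.3 (appellant, a more-likely-than-not showing, weight is at least 55): (c) net 98−41=57 ≥ 55 — meets.
  All elements met at the final stage.
Every stage carried; the appellant prevails on this issue.
— Issue II —
At Stage II.1 the appellant must meet a preponderance (weight is at least 51): on (d) the weight is 49, < 51, so (d) does not meet the standard; on (e) the weight is 56 less the opposing 13 gives net 43, < 51, so (e) does not meet the standard.
  The appellant does not carry Stage II.1.
The analysis ends at Stage II.1; the department prevails on this issue.
Per-issue: Issue I → appellant; Issue II → department. The appellant must prevail on at least one issue; overall, the appellant prevails.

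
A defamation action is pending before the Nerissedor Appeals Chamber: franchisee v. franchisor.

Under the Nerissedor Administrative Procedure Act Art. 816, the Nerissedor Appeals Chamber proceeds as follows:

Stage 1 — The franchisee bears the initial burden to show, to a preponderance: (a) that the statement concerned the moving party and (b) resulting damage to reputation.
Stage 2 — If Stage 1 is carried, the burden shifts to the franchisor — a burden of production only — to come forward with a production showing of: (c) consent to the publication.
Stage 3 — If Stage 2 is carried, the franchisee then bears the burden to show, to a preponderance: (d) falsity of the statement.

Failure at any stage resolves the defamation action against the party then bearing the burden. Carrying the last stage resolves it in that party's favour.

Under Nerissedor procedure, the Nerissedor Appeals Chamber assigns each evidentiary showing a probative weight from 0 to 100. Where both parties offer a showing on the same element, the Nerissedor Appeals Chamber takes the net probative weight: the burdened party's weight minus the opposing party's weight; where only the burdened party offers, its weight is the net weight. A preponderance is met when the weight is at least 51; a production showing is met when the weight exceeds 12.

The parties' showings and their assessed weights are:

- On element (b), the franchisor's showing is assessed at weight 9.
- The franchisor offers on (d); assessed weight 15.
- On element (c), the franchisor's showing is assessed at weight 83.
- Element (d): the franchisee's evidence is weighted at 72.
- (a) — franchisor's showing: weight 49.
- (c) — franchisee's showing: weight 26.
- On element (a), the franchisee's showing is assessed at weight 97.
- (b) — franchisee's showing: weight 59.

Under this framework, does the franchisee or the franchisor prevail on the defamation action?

Stage 1 — burden on franchisee; standard: a preponderance (weight is at least 51).
    (a): 97 − 49 = 48 < 51 [not met]
    (b): 59 − 9 = 50 < 51 [not met]
  Stage 1 not carried; the franchisee fails its burden.
The franchisor prevails.

franchisor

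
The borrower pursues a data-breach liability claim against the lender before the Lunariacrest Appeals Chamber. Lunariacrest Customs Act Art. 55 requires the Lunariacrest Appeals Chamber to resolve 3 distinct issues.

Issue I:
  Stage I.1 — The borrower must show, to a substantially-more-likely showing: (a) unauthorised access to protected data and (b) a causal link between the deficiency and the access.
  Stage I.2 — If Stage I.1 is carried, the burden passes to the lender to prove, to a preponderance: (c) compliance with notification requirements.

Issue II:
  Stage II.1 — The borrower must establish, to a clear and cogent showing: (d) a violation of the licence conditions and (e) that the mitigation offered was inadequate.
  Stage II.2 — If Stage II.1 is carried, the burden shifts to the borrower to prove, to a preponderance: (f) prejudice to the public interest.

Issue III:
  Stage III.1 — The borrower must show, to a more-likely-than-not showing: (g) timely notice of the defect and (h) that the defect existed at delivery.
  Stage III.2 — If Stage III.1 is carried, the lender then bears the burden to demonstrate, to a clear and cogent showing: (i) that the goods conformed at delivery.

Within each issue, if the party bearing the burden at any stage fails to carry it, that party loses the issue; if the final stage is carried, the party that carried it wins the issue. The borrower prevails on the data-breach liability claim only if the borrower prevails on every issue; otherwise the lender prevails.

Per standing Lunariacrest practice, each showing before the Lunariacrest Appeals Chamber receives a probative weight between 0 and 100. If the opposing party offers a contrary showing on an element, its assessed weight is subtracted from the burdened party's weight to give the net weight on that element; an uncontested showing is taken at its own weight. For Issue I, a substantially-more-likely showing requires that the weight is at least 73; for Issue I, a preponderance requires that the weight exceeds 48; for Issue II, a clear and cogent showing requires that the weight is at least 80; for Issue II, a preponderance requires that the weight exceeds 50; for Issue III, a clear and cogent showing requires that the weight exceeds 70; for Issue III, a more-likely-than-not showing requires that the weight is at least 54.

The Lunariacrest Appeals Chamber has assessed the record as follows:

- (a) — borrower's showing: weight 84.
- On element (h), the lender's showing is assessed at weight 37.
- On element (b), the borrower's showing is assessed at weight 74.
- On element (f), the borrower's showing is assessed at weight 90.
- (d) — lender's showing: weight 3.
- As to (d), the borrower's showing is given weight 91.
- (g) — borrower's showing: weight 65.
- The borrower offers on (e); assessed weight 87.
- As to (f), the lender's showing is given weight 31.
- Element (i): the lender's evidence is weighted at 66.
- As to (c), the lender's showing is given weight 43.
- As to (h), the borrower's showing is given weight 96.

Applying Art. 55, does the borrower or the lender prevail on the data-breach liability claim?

borrower

— Issue I —
Stage I.1 — burden on borrower; standard: a substantially-more-likely showing (weight is at least 73).
    (a): 84 ≥ 73 [met]
    (b): 74 ≥ 73 [met]
  Stage I.1 is satisfied; the onus moves to the lender.
Stage I.2 — burden on lender; standard: a preponderance (weight exceeds 48).
    (c): 43 ≤ 48 [not met]
  Stage I.2 not carried; the lender fails its burden.
The analysis ends at Stage I.2; the borrower prevails on this issue.
— Issue II —
Stage II.1 — burden on borrower; standard: a clear and cogent showing (weight is at least 80).
    (d): 91 − 3 = 88 ≥ 80 [met]
    (e): 87 ≥ 80 [met]
  Stage II.1 is satisfied; the borrower continues to bear the burden.
Stage II.2 — burden on borrower; standard: a preponderance (weight exceeds 50).
    (f): 90 − 31 = 59 > 50 [met]
  Stage II.2 carried; the final stage is satisfied.
With every stage satisfied, the borrower prevails on this issue.
— Issue III —
Stage III.1 (borrower, a more-likely-than-not showing, weight is at least 54): (g) 65 ≥ 54 — meets; (h) net 96−37=59 ≥ 54 — meets.
  All elements met. The burden passes to the lender.
Stage III.2 (lender, a clear and cogent showing, weight exceeds 70): (i) 66 ≤ 70 — fails.
  The lender does not carry Stage III.2.
The borrower prevails on this issue.
Per-issue: Issue I → borrower; Issue II → borrower; Issue III → borrower. The borrower must prevail on every issue; overall, the borrower prevails.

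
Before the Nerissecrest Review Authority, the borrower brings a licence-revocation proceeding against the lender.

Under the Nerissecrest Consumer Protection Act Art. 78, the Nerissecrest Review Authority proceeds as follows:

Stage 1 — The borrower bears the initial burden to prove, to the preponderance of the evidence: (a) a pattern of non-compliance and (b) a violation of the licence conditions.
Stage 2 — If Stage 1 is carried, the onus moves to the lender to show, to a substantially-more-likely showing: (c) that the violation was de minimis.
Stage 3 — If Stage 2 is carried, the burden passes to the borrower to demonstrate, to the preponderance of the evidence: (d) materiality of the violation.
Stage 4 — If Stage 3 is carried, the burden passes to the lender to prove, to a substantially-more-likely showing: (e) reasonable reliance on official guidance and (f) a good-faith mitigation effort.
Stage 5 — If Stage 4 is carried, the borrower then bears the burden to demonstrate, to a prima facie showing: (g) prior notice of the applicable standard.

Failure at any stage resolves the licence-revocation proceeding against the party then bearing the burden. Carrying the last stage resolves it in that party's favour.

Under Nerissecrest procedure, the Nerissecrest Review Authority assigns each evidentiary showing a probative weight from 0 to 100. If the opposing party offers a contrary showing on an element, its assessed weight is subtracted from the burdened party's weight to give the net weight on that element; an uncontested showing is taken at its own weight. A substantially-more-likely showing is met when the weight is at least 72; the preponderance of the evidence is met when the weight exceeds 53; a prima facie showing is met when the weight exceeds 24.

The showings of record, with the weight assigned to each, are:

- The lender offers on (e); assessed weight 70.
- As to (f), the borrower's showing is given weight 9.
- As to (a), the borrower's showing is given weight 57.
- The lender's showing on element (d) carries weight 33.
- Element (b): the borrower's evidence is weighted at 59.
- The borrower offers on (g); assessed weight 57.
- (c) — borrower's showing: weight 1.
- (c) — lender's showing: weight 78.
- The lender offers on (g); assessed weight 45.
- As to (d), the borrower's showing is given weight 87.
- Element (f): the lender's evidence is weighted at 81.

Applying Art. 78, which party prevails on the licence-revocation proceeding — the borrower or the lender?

At Stage 1 the borrower must meet the preponderance of the evidence (weight exceeds 53): on (a) the weight is 57, which does exceed 53, so (a) meets the standard; on (b) the weight is 59, > 53, so (b) meets the standard.
  The borrower carries Stage 1; the lender now bears the burden.
At Stage 2 the lender must meet a substantially-more-likely showing (weight is at least 72): on (c) the weight is 78 less the opposing 1 gives net 77, ≥ 72, so (c) meets the standard.
  Stage 2 is satisfied; the onus moves to the borrower.
At Stage 3 the borrower must meet the preponderance of the evidence (weight exceeds 53): on (d) the weight is 87 less the opposing 33 gives net 54, > 53, so (d) meets the standard.
  Stage 3 is satisfied; the onus moves to the lender.
At Stage 4 the lender must meet a substantially-more-likely showing (weight is at least 72): on (e) the weight is 70, which does not reach 72, so (e) does not meet the standard; on (f) the weight is 81 less the opposing 9 gives net 72, which does reach 72, so (f) meets the standard.
  Stage 4 not carried; the lender fails its burden.
The borrower prevails.

borrower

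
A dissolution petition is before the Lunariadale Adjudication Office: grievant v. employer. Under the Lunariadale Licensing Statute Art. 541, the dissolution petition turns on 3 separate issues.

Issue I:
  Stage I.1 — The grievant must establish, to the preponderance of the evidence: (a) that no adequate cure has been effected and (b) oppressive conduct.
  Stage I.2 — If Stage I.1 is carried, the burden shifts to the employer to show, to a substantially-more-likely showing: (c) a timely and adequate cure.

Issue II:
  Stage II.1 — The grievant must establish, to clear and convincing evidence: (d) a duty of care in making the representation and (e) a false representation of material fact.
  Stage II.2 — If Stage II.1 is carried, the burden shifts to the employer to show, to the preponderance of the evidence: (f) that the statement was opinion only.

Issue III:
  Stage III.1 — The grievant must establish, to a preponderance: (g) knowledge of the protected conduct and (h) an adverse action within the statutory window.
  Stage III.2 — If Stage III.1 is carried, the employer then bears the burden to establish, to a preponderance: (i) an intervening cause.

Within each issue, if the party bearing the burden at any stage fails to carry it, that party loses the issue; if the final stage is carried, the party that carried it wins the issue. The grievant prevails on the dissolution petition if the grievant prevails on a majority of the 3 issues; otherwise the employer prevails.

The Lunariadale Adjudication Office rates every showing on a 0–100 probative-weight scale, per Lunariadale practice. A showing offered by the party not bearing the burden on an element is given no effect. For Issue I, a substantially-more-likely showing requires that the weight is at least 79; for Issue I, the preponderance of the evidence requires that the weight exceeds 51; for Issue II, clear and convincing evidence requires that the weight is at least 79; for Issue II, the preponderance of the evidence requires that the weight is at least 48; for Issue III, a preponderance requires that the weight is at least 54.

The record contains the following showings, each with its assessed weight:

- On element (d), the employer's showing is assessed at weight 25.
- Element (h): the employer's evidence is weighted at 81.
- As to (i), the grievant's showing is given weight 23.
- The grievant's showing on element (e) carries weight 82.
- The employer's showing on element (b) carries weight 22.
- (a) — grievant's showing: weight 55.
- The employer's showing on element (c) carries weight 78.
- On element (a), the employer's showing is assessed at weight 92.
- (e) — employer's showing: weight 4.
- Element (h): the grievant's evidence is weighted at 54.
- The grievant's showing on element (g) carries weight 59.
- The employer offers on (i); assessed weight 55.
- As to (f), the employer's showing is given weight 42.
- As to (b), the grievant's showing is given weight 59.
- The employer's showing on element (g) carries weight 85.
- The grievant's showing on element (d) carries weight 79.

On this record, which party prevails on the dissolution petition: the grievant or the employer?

— Issue I —
Stage I.1 (grievant, the preponderance of the evidence, weight exceeds 51): (a) 55 (employer's 92 disregarded) > 51 — meets; (b) 59 (employer's 22 disregarded) > 51 — meets.
  Stage I.1 carried; the burden shifts to the employer.
Stage I.2 (employer, a substantially-more-likely showing, weight is at least 79): (c) 78 < 79 — fails.
  Not every element is met, so the employer fails to carry Stage I.2.
So the grievant prevails on this issue.
— Issue II —
At Stage II.1 the grievant must meet clear and convincing evidence (weight is at least 79): on (d) the weight is 79 (the employer's 25 is given no effect), ≥ 79, so (d) meets the standard; on (e) the weight is 82 (the employer's 4 is given no effect), ≥ 79, so (e) meets the standard.
  The grievant carries Stage II.1; the employer now bears the burden.
At Stage II.2 the employer must meet the preponderance of the evidence (weight is at least 48): on (f) the weight is 42, which does not reach 48, so (f) does not meet the standard.
  Not every element is met, so the employer fails to carry Stage II.2.
So the grievant prevails on this issue.
— Issue III —
At Stage III.1 the grievant must meet a preponderance (weight is at least 54): on (g) the weight is 59 (the employer's 85 is given no effect), ≥ 54, so (g) meets the standard; on (h) the weight is 54 (the employer's 81 is given no effect), which does reach 54, so (h) meets the standard.
  Stage III.1 is satisfied; the onus moves to the employer.
At Stage III.2 the employer must meet a preponderance (weight is at least 54): on (i) the weight is 55 (the grievant's 23 is given no effect), which does reach 54, so (i) meets the standard.
  All elements met at the final stage.
All stages carried — the employer prevails on this issue.
Per-issue: Issue I → grievant; Issue II → grievant; Issue III → employer. The grievant must prevail on a majority of issues; overall, the grievant prevails.

grievant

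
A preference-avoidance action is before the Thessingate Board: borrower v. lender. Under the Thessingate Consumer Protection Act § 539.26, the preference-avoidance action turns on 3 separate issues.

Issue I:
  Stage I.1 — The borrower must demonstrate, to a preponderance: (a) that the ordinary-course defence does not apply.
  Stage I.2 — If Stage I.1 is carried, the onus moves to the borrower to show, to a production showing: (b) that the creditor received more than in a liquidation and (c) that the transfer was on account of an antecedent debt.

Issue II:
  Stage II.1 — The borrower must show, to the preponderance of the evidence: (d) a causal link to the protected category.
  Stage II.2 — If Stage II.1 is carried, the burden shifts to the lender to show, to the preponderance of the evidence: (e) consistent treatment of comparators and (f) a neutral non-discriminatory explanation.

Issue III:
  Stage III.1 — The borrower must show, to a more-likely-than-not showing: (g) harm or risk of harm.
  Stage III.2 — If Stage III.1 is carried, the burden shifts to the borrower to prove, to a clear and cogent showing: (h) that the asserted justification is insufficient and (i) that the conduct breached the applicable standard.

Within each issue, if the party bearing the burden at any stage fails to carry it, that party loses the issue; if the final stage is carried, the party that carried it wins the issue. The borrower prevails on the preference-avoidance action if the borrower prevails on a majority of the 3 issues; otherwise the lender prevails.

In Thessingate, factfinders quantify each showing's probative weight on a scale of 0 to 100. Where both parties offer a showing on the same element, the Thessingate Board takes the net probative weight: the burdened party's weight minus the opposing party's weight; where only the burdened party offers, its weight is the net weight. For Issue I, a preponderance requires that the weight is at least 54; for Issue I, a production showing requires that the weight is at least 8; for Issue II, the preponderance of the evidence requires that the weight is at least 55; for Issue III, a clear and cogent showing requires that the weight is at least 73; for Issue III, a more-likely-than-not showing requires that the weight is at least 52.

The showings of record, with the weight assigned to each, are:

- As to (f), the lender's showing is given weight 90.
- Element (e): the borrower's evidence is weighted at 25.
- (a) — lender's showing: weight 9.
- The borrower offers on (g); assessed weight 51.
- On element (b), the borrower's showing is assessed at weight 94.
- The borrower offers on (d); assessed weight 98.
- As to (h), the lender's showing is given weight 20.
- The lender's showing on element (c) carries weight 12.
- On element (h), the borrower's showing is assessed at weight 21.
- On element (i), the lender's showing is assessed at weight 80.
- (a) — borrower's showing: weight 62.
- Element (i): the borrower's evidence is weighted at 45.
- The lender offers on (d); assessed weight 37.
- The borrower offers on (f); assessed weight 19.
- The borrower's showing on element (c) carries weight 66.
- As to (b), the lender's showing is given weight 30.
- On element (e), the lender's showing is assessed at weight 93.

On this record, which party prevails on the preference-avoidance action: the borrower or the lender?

lender

— Issue I —
Stage I.1 (borrower, a preponderance, weight is at least 54): (a) net 62−9=53 < 54 — fails.
  The borrower does not carry Stage I.1.
So the lender prevails on this issue.
— Issue II —
At Stage II.1 the borrower must meet the preponderance of the evidence (weight is at least 55): on (d) the weight is 98 less the opposing 37 gives net 61, ≥ 55, so (d) meets the standard.
  Stage II.1 carried; the burden shifts to the lender.
At Stage II.2 the lender must meet the preponderance of the evidence (weight is at least 55): on (e) the weight is 93 less the opposing 25 gives net 68, ≥ 55, so (e) meets the standard; on (f) the weight is 90 less the opposing 19 gives net 71, ≥ 55, so (f) meets the standard.
  Stage II.2 carried; the final stage is satisfied.
All stages carried — the lender prevails on this issue.
— Issue III —
At Stage III.1 the borrower must meet a more-likely-than-not showing (weight is at least 52): on (g) the weight is 51, which does not reach 52, so (g) does not meet the standard.
  The borrower does not carry Stage III.1.
The analysis ends at Stage III.1; the lender prevails on this issue.
Per-issue: Issue I → lender; Issue II → lender; Issue III → lender. The borrower must prevail on a majority of issues; overall, the lender prevails.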